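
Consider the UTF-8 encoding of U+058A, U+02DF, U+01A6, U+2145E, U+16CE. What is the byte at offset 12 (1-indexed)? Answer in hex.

1-indexed offset 12 is 0-indexed offset 11.
U+058A → 2-byte form D6 8A at offsets 0–1.
U+02DF → 2-byte form CB 9F at offsets 2–3.
U+01A6 → 2-byte form C6 A6 at offsets 4–5.
U+2145E → 4-byte form F0 A1 91 9E at offsets 6–9.
U+16CE → 3-byte form E1 9B 8E at offsets 10–12.
Offset 11 falls in char 5's range; it's byte 2 of E1 9B 8E = 0x9B.

0x9B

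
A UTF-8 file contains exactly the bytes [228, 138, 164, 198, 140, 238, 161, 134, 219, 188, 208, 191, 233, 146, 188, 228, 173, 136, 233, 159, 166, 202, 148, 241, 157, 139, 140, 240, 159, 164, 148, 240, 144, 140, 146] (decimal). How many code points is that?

12

Byte at offset 0: 0xE4 = 11100100 → 3-byte char (#1). Advance 3.
Byte at offset 3: 0xC6 = 11000110 → 2-byte char (#2). Advance 2.
Byte at offset 5: 0xEE = 11101110 → 3-byte char (#3). Advance 3.
Byte at offset 8: 0xDB = 11011011 → 2-byte char (#4). Advance 2.
Byte at offset 10: 0xD0 = 11010000 → 2-byte char (#5). Advance 2.
Byte at offset 12: 0xE9 = 11101001 → 3-byte char (#6). Advance 3.
Byte at offset 15: 0xE4 = 11100100 → 3-byte char (#7). Advance 3.
Byte at offset 18: 0xE9 = 11101001 → 3-byte char (#8). Advance 3.
Byte at offset 21: 0xCA = 11001010 → 2-byte char (#9). Advance 2.
Byte at offset 23: 0xF1 = 11110001 → 4-byte char (#10). Advance 4.
Byte at offset 27: 0xF0 = 11110000 → 4-byte char (#11). Advance 4.
Byte at offset 31: 0xF0 = 11110000 → 4-byte char (#12). Advance 4.
Reached end at offset 35 after 12 code points.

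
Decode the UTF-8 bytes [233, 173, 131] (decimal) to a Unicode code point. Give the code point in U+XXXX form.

U+9B43

Leading byte 0xE9 = 11101001 matches 1110xxxx → 3-byte sequence.
Byte 1: 0xE9 = 11101001, payload 1001 (4 bits).
Byte 2: 0xAD = 10101101 (10xxxxxx ✓), payload 101101.
Byte 3: 0x83 = 10000011 (10xxxxxx ✓), payload 000011.
Concatenate: 1001101101000011 = 0x9B43 (16 bits → U+9B43).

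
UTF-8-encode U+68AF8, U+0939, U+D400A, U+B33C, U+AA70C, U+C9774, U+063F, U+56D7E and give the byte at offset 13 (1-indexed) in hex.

1-indexed offset 13 is 0-indexed offset 12.
U+68AF8 → 4-byte form F1 A8 AB B8 at offsets 0–3.
U+0939 → 3-byte form E0 A4 B9 at offsets 4–6.
U+D400A → 4-byte form F3 94 80 8A at offsets 7–10.
U+B33C → 3-byte form EB 8C BC at offsets 11–13.
Offset 12 falls in char 4's range; it's byte 2 of EB 8C BC = 0x8C.

0x8C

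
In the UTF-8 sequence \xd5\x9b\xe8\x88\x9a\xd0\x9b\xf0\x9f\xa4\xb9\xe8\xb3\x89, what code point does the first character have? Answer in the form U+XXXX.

U+055B

Offset 0: leading byte 0xD5 = 11010101 → 2-byte char #1 = D5 9B.
Leading byte 0xD5 = 11010101 matches 110xxxxx → 2-byte sequence.
Byte 1: 0xD5 = 11010101, payload 10101 (5 bits).
Byte 2: 0x9B = 10011011 (10xxxxxx ✓), payload 011011.
Concatenate: 10101011011 = 0x55B (11 bits → U+055B).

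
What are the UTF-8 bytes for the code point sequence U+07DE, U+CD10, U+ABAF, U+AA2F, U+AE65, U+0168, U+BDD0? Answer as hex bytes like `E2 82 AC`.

DF 9E EC B4 90 EA AE AF EA A8 AF EA B9 A5 C5 A8 EB B7 90

U+07DE: 2-byte form → DF 9E.
U+CD10: 3-byte form → EC B4 90.
U+ABAF: 3-byte form → EA AE AF.
U+AA2F: 3-byte form → EA A8 AF.
U+AE65: 3-byte form → EA B9 A5.
U+0168: 2-byte form → C5 A8.
U+BDD0: 3-byte form → EB B7 90.
Concatenated (19 bytes): DF 9E EC B4 90 EA AE AF EA A8 AF EA B9 A5 C5 A8 EB B7 90.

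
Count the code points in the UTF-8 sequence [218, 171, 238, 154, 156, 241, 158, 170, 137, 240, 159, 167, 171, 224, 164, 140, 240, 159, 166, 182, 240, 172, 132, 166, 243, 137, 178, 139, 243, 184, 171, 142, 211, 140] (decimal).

Byte at offset 0: 0xDA = 11011010 → 2-byte char (#1). Advance 2.
Byte at offset 2: 0xEE = 11101110 → 3-byte char (#2). Advance 3.
Byte at offset 5: 0xF1 = 11110001 → 4-byte char (#3). Advance 4.
Byte at offset 9: 0xF0 = 11110000 → 4-byte char (#4). Advance 4.
Byte at offset 13: 0xE0 = 11100000 → 3-byte char (#5). Advance 3.
Byte at offset 16: 0xF0 = 11110000 → 4-byte char (#6). Advance 4.
Byte at offset 20: 0xF0 = 11110000 → 4-byte char (#7). Advance 4.
Byte at offset 24: 0xF3 = 11110011 → 4-byte char (#8). Advance 4.
Byte at offset 28: 0xF3 = 11110011 → 4-byte char (#9). Advance 4.
Byte at offset 32: 0xD3 = 11010011 → 2-byte char (#10). Advance 2.
Reached end at offset 34 after 10 code points.

10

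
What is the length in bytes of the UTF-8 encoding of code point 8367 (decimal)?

3

U+20AF = 0x20AF. UTF-8 uses 1 byte below 0x80, 2 below 0x800, 3 below 0x10000, 4 up to 0x10FFFF. 0x20AF is in U+0800–U+FFFF → 3 bytes.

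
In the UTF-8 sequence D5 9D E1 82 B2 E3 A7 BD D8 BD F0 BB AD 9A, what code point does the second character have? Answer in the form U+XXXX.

Offset 0: leading byte 0xD5 = 11010101 → 2-byte char #1 = D5 9D.
Offset 2: leading byte 0xE1 = 11100001 → 3-byte char #2 = E1 82 B2.
Leading byte 0xE1 = 11100001 matches 1110xxxx → 3-byte sequence.
Byte 1: 0xE1 = 11100001, payload 0001 (4 bits).
Byte 2: 0x82 = 10000010 (10xxxxxx ✓), payload 000010.
Byte 3: 0xB2 = 10110010 (10xxxxxx ✓), payload 110010.
Concatenate: 0001000010110010 = 0x10B2 (16 bits → U+10B2).

U+10B2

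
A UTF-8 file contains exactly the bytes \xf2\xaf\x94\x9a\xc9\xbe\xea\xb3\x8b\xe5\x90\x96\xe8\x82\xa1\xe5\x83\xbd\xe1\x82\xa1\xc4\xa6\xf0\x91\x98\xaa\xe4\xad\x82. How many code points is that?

10

Byte at offset 0: 0xF2 = 11110010 → 4-byte char (#1). Advance 4.
Byte at offset 4: 0xC9 = 11001001 → 2-byte char (#2). Advance 2.
Byte at offset 6: 0xEA = 11101010 → 3-byte char (#3). Advance 3.
Byte at offset 9: 0xE5 = 11100101 → 3-byte char (#4). Advance 3.
Byte at offset 12: 0xE8 = 11101000 → 3-byte char (#5). Advance 3.
Byte at offset 15: 0xE5 = 11100101 → 3-byte char (#6). Advance 3.
Byte at offset 18: 0xE1 = 11100001 → 3-byte char (#7). Advance 3.
Byte at offset 21: 0xC4 = 11000100 → 2-byte char (#8). Advance 2.
Byte at offset 23: 0xF0 = 11110000 → 4-byte char (#9). Advance 4.
Byte at offset 27: 0xE4 = 11100100 → 3-byte char (#10). Advance 3.
Reached end at offset 30 after 10 code points.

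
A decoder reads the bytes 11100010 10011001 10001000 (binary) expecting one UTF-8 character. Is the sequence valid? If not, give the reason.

Leading byte 0xE2 = 11100010 → 3-byte form.
Continuation bytes 0x99=10011001, 0x88=10001000 all match 10xxxxxx.
Decoded value 0x2648 is ≥ 0x800 (shortest form) and not a surrogate.

valid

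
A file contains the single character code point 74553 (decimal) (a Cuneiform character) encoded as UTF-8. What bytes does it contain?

U+12339 = 0x12339 = 74553 decimal. In range U+10000–U+10FFFF → 4-byte form: 11110xxx 10xxxxxx 10xxxxxx 10xxxxxx.
Binary (21 bits): 000010010001100111001.
Split 3+6+6+6: 000 | 010010 | 001100 | 111001.
Byte 1: 11110000 = 0xF0.
Byte 2: 10010010 = 0x92.
Byte 3: 10001100 = 0x8C.
Byte 4: 10111001 = 0xB9.

F0 92 8C B9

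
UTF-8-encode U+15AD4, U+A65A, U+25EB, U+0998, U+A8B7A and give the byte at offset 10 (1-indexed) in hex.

0xAB

1-indexed offset 10 is 0-indexed offset 9.
U+15AD4 → 4-byte form F0 95 AB 94 at offsets 0–3.
U+A65A → 3-byte form EA 99 9A at offsets 4–6.
U+25EB → 3-byte form E2 97 AB at offsets 7–9.
Offset 9 falls in char 3's range; it's byte 3 of E2 97 AB = 0xAB.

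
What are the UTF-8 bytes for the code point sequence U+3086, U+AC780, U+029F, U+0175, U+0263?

E3 82 86 F2 AC 9E 80 CA 9F C5 B5 C9 A3

U+3086: 3-byte form → E3 82 86.
U+AC780: 4-byte form → F2 AC 9E 80.
U+029F: 2-byte form → CA 9F.
U+0175: 2-byte form → C5 B5.
U+0263: 2-byte form → C9 A3.
Concatenated (13 bytes): E3 82 86 F2 AC 9E 80 CA 9F C5 B5 C9 A3.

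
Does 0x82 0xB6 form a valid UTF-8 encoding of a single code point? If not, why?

invalid (continuation byte with no leading byte)

Byte 0x82 = 10000010 has the form 10xxxxxx — a continuation byte — but there is no preceding leading byte.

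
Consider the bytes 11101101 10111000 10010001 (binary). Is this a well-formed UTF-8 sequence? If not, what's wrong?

invalid (encodes a surrogate (U+D800–U+DFFF))

Structurally a 3-byte sequence; payload = 0xDE11.
But 0xDE11 is in U+D800–U+DFFF, the surrogate range. Surrogates are not Unicode scalar values and are forbidden in UTF-8.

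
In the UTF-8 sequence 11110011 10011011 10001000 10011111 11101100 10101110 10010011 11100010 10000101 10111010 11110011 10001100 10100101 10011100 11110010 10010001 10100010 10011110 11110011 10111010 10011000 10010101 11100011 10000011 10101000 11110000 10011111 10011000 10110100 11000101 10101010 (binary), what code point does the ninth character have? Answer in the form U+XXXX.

Offset 0: leading byte 0xF3 = 11110011 → 4-byte char #1 = F3 9B 88 9F.
Offset 4: leading byte 0xEC = 11101100 → 3-byte char #2 = EC AE 93.
Offset 7: leading byte 0xE2 = 11100010 → 3-byte char #3 = E2 85 BA.
Offset 10: leading byte 0xF3 = 11110011 → 4-byte char #4 = F3 8C A5 9C.
Offset 14: leading byte 0xF2 = 11110010 → 4-byte char #5 = F2 91 A2 9E.
Offset 18: leading byte 0xF3 = 11110011 → 4-byte char #6 = F3 BA 98 95.
Offset 22: leading byte 0xE3 = 11100011 → 3-byte char #7 = E3 83 A8.
Offset 25: leading byte 0xF0 = 11110000 → 4-byte char #8 = F0 9F 98 B4.
Offset 29: leading byte 0xC5 = 11000101 → 2-byte char #9 = C5 AA.
Leading byte 0xC5 = 11000101 matches 110xxxxx → 2-byte sequence.
Byte 1: 0xC5 = 11000101, payload 00101 (5 bits).
Byte 2: 0xAA = 10101010 (10xxxxxx ✓), payload 101010.
Concatenate: 00101101010 = 0x16A (11 bits → U+016A).

U+016A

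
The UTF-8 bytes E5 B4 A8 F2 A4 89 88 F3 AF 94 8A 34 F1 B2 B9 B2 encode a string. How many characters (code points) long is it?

Byte at offset 0: 0xE5 = 11100101 → 3-byte char (#1). Advance 3.
Byte at offset 3: 0xF2 = 11110010 → 4-byte char (#2). Advance 4.
Byte at offset 7: 0xF3 = 11110011 → 4-byte char (#3). Advance 4.
Byte at offset 11: 0x34 = 00110100 → 1-byte char (#4). Advance 1.
Byte at offset 12: 0xF1 = 11110001 → 4-byte char (#5). Advance 4.
Reached end at offset 16 after 5 code points.

5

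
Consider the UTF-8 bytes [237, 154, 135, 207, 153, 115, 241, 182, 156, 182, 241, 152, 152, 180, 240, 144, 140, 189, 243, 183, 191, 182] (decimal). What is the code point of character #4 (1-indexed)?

Offset 0: leading byte 0xED = 11101101 → 3-byte char #1 = ED 9A 87.
Offset 3: leading byte 0xCF = 11001111 → 2-byte char #2 = CF 99.
Offset 5: leading byte 0x73 = 01110011 → 1-byte char #3 = 73.
Offset 6: leading byte 0xF1 = 11110001 → 4-byte char #4 = F1 B6 9C B6.
Leading byte 0xF1 = 11110001 matches 11110xxx → 4-byte sequence.
Byte 1: 0xF1 = 11110001, payload 001 (3 bits).
Byte 2: 0xB6 = 10110110 (10xxxxxx ✓), payload 110110.
Byte 3: 0x9C = 10011100 (10xxxxxx ✓), payload 011100.
Byte 4: 0xB6 = 10110110 (10xxxxxx ✓), payload 110110.
Concatenate: 001110110011100110110 = 0x76736 (21 bits → U+76736).

U+76736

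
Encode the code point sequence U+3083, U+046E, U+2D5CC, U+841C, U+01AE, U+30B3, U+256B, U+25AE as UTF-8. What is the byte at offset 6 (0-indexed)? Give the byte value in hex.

0xAD

U+3083 → 3-byte form E3 82 83 at offsets 0–2.
U+046E → 2-byte form D1 AE at offsets 3–4.
U+2D5CC → 4-byte form F0 AD 97 8C at offsets 5–8.
Offset 6 falls in char 3's range; it's byte 2 of F0 AD 97 8C = 0xAD.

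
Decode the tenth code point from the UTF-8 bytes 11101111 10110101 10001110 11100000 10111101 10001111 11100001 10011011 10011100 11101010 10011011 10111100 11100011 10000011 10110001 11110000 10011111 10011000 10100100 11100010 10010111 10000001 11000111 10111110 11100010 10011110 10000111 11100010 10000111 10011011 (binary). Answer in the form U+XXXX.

U+21DB

Offset 0: leading byte 0xEF = 11101111 → 3-byte char #1 = EF B5 8E.
Offset 3: leading byte 0xE0 = 11100000 → 3-byte char #2 = E0 BD 8F.
Offset 6: leading byte 0xE1 = 11100001 → 3-byte char #3 = E1 9B 9C.
Offset 9: leading byte 0xEA = 11101010 → 3-byte char #4 = EA 9B BC.
Offset 12: leading byte 0xE3 = 11100011 → 3-byte char #5 = E3 83 B1.
Offset 15: leading byte 0xF0 = 11110000 → 4-byte char #6 = F0 9F 98 A4.
Offset 19: leading byte 0xE2 = 11100010 → 3-byte char #7 = E2 97 81.
Offset 22: leading byte 0xC7 = 11000111 → 2-byte char #8 = C7 BE.
Offset 24: leading byte 0xE2 = 11100010 → 3-byte char #9 = E2 9E 87.
Offset 27: leading byte 0xE2 = 11100010 → 3-byte char #10 = E2 87 9B.
Leading byte 0xE2 = 11100010 matches 1110xxxx → 3-byte sequence.
Byte 1: 0xE2 = 11100010, payload 0010 (4 bits).
Byte 2: 0x87 = 10000111 (10xxxxxx ✓), payload 000111.
Byte 3: 0x9B = 10011011 (10xxxxxx ✓), payload 011011.
Concatenate: 0010000111011011 = 0x21DB (16 bits → U+21DB).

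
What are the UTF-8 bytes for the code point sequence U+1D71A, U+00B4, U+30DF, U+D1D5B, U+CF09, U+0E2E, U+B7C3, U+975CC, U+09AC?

U+1D71A: 4-byte form → F0 9D 9C 9A.
U+00B4: 2-byte form → C2 B4.
U+30DF: 3-byte form → E3 83 9F.
U+D1D5B: 4-byte form → F3 91 B5 9B.
U+CF09: 3-byte form → EC BC 89.
U+0E2E: 3-byte form → E0 B8 AE.
U+B7C3: 3-byte form → EB 9F 83.
U+975CC: 4-byte form → F2 97 97 8C.
U+09AC: 3-byte form → E0 A6 AC.
Concatenated (29 bytes): F0 9D 9C 9A C2 B4 E3 83 9F F3 91 B5 9B EC BC 89 E0 B8 AE EB 9F 83 F2 97 97 8C E0 A6 AC.

F0 9D 9C 9A C2 B4 E3 83 9F F3 91 B5 9B EC BC 89 E0 B8 AE EB 9F 83 F2 97 97 8C E0 A6 AC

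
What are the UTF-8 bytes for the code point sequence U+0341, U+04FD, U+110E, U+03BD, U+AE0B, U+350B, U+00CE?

CD 81 D3 BD E1 84 8E CE BD EA B8 8B E3 94 8B C3 8E

U+0341: 2-byte form → CD 81.
U+04FD: 2-byte form → D3 BD.
U+110E: 3-byte form → E1 84 8E.
U+03BD: 2-byte form → CE BD.
U+AE0B: 3-byte form → EA B8 8B.
U+350B: 3-byte form → E3 94 8B.
U+00CE: 2-byte form → C3 8E.
Concatenated (17 bytes): CD 81 D3 BD E1 84 8E CE BD EA B8 8B E3 94 8B C3 8E.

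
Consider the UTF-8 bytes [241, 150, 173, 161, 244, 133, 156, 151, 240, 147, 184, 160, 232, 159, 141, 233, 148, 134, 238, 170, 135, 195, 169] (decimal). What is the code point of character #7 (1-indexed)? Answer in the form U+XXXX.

Offset 0: leading byte 0xF1 = 11110001 → 4-byte char #1 = F1 96 AD A1.
Offset 4: leading byte 0xF4 = 11110100 → 4-byte char #2 = F4 85 9C 97.
Offset 8: leading byte 0xF0 = 11110000 → 4-byte char #3 = F0 93 B8 A0.
Offset 12: leading byte 0xE8 = 11101000 → 3-byte char #4 = E8 9F 8D.
Offset 15: leading byte 0xE9 = 11101001 → 3-byte char #5 = E9 94 86.
Offset 18: leading byte 0xEE = 11101110 → 3-byte char #6 = EE AA 87.
Offset 21: leading byte 0xC3 = 11000011 → 2-byte char #7 = C3 A9.
Leading byte 0xC3 = 11000011 matches 110xxxxx → 2-byte sequence.
Byte 1: 0xC3 = 11000011, payload 00011 (5 bits).
Byte 2: 0xA9 = 10101001 (10xxxxxx ✓), payload 101001.
Concatenate: 00011101001 = 0xE9 (11 bits → U+00E9).

U+00E9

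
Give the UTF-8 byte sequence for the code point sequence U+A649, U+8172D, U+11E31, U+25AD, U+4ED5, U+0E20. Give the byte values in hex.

U+A649: 3-byte form → EA 99 89.
U+8172D: 4-byte form → F2 81 9C AD.
U+11E31: 4-byte form → F0 91 B8 B1.
U+25AD: 3-byte form → E2 96 AD.
U+4ED5: 3-byte form → E4 BB 95.
U+0E20: 3-byte form → E0 B8 A0.
Concatenated (20 bytes): EA 99 89 F2 81 9C AD F0 91 B8 B1 E2 96 AD E4 BB 95 E0 B8 A0.

EA 99 89 F2 81 9C AD F0 91 B8 B1 E2 96 AD E4 BB 95 E0 B8 A0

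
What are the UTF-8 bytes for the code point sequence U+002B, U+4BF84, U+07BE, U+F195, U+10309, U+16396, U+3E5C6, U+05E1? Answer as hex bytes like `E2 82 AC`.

2B F1 8B BE 84 DE BE EF 86 95 F0 90 8C 89 F0 96 8E 96 F0 BE 97 86 D7 A1

U+002B: 1-byte form → 2B.
U+4BF84: 4-byte form → F1 8B BE 84.
U+07BE: 2-byte form → DE BE.
U+F195: 3-byte form → EF 86 95.
U+10309: 4-byte form → F0 90 8C 89.
U+16396: 4-byte form → F0 96 8E 96.
U+3E5C6: 4-byte form → F0 BE 97 86.
U+05E1: 2-byte form → D7 A1.
Concatenated (24 bytes): 2B F1 8B BE 84 DE BE EF 86 95 F0 90 8C 89 F0 96 8E 96 F0 BE 97 86 D7 A1.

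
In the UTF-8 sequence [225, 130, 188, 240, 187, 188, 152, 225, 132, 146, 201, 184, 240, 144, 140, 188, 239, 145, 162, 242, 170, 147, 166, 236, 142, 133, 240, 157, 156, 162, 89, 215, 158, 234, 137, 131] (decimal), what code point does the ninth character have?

U+1D722

Offset 0: leading byte 0xE1 = 11100001 → 3-byte char #1 = E1 82 BC.
Offset 3: leading byte 0xF0 = 11110000 → 4-byte char #2 = F0 BB BC 98.
Offset 7: leading byte 0xE1 = 11100001 → 3-byte char #3 = E1 84 92.
Offset 10: leading byte 0xC9 = 11001001 → 2-byte char #4 = C9 B8.
Offset 12: leading byte 0xF0 = 11110000 → 4-byte char #5 = F0 90 8C BC.
Offset 16: leading byte 0xEF = 11101111 → 3-byte char #6 = EF 91 A2.
Offset 19: leading byte 0xF2 = 11110010 → 4-byte char #7 = F2 AA 93 A6.
Offset 23: leading byte 0xEC = 11101100 → 3-byte char #8 = EC 8E 85.
Offset 26: leading byte 0xF0 = 11110000 → 4-byte char #9 = F0 9D 9C A2.
Leading byte 0xF0 = 11110000 matches 11110xxx → 4-byte sequence.
Byte 1: 0xF0 = 11110000, payload 000 (3 bits).
Byte 2: 0x9D = 10011101 (10xxxxxx ✓), payload 011101.
Byte 3: 0x9C = 10011100 (10xxxxxx ✓), payload 011100.
Byte 4: 0xA2 = 10100010 (10xxxxxx ✓), payload 100010.
Concatenate: 000011101011100100010 = 0x1D722 (21 bits → U+1D722).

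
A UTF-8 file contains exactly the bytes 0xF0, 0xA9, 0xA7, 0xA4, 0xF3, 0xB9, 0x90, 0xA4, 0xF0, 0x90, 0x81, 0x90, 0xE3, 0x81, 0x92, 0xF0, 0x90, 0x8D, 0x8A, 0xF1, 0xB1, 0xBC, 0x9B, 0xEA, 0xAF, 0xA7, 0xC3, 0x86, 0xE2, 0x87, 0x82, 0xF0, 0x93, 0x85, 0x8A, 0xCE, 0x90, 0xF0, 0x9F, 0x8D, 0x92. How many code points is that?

12

Byte at offset 0: 0xF0 = 11110000 → 4-byte char (#1). Advance 4.
Byte at offset 4: 0xF3 = 11110011 → 4-byte char (#2). Advance 4.
Byte at offset 8: 0xF0 = 11110000 → 4-byte char (#3). Advance 4.
Byte at offset 12: 0xE3 = 11100011 → 3-byte char (#4). Advance 3.
Byte at offset 15: 0xF0 = 11110000 → 4-byte char (#5). Advance 4.
Byte at offset 19: 0xF1 = 11110001 → 4-byte char (#6). Advance 4.
Byte at offset 23: 0xEA = 11101010 → 3-byte char (#7). Advance 3.
Byte at offset 26: 0xC3 = 11000011 → 2-byte char (#8). Advance 2.
Byte at offset 28: 0xE2 = 11100010 → 3-byte char (#9). Advance 3.
Byte at offset 31: 0xF0 = 11110000 → 4-byte char (#10). Advance 4.
Byte at offset 35: 0xCE = 11001110 → 2-byte char (#11). Advance 2.
Byte at offset 37: 0xF0 = 11110000 → 4-byte char (#12). Advance 4.
Reached end at offset 41 after 12 code points.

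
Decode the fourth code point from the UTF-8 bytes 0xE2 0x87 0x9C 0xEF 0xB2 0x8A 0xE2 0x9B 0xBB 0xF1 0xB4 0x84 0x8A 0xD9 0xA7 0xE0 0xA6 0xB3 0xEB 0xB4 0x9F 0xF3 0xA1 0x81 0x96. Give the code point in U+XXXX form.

U+7410A

Offset 0: leading byte 0xE2 = 11100010 → 3-byte char #1 = E2 87 9C.
Offset 3: leading byte 0xEF = 11101111 → 3-byte char #2 = EF B2 8A.
Offset 6: leading byte 0xE2 = 11100010 → 3-byte char #3 = E2 9B BB.
Offset 9: leading byte 0xF1 = 11110001 → 4-byte char #4 = F1 B4 84 8A.
Leading byte 0xF1 = 11110001 matches 11110xxx → 4-byte sequence.
Byte 1: 0xF1 = 11110001, payload 001 (3 bits).
Byte 2: 0xB4 = 10110100 (10xxxxxx ✓), payload 110100.
Byte 3: 0x84 = 10000100 (10xxxxxx ✓), payload 000100.
Byte 4: 0x8A = 10001010 (10xxxxxx ✓), payload 001010.
Concatenate: 001110100000100001010 = 0x7410A (21 bits → U+7410A).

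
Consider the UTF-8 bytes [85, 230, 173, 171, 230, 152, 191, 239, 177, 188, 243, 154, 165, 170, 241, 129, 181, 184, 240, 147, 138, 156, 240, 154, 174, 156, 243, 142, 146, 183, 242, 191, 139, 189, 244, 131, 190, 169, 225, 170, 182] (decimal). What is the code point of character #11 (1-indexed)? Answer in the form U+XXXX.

U+103FA9

Offset 0: leading byte 0x55 = 01010101 → 1-byte char #1 = 55.
Offset 1: leading byte 0xE6 = 11100110 → 3-byte char #2 = E6 AD AB.
Offset 4: leading byte 0xE6 = 11100110 → 3-byte char #3 = E6 98 BF.
Offset 7: leading byte 0xEF = 11101111 → 3-byte char #4 = EF B1 BC.
Offset 10: leading byte 0xF3 = 11110011 → 4-byte char #5 = F3 9A A5 AA.
Offset 14: leading byte 0xF1 = 11110001 → 4-byte char #6 = F1 81 B5 B8.
Offset 18: leading byte 0xF0 = 11110000 → 4-byte char #7 = F0 93 8A 9C.
Offset 22: leading byte 0xF0 = 11110000 → 4-byte char #8 = F0 9A AE 9C.
Offset 26: leading byte 0xF3 = 11110011 → 4-byte char #9 = F3 8E 92 B7.
Offset 30: leading byte 0xF2 = 11110010 → 4-byte char #10 = F2 BF 8B BD.
Offset 34: leading byte 0xF4 = 11110100 → 4-byte char #11 = F4 83 BE A9.
Leading byte 0xF4 = 11110100 matches 11110xxx → 4-byte sequence.
Byte 1: 0xF4 = 11110100, payload 100 (3 bits).
Byte 2: 0x83 = 10000011 (10xxxxxx ✓), payload 000011.
Byte 3: 0xBE = 10111110 (10xxxxxx ✓), payload 111110.
Byte 4: 0xA9 = 10101001 (10xxxxxx ✓), payload 101001.
Concatenate: 100000011111110101001 = 0x103FA9 (21 bits → U+103FA9).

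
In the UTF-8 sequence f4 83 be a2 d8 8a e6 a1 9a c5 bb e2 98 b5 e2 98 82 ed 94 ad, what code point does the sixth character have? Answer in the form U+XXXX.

Offset 0: leading byte 0xF4 = 11110100 → 4-byte char #1 = F4 83 BE A2.
Offset 4: leading byte 0xD8 = 11011000 → 2-byte char #2 = D8 8A.
Offset 6: leading byte 0xE6 = 11100110 → 3-byte char #3 = E6 A1 9A.
Offset 9: leading byte 0xC5 = 11000101 → 2-byte char #4 = C5 BB.
Offset 11: leading byte 0xE2 = 11100010 → 3-byte char #5 = E2 98 B5.
Offset 14: leading byte 0xE2 = 11100010 → 3-byte char #6 = E2 98 82.
Leading byte 0xE2 = 11100010 matches 1110xxxx → 3-byte sequence.
Byte 1: 0xE2 = 11100010, payload 0010 (4 bits).
Byte 2: 0x98 = 10011000 (10xxxxxx ✓), payload 011000.
Byte 3: 0x82 = 10000010 (10xxxxxx ✓), payload 000010.
Concatenate: 0010011000000010 = 0x2602 (16 bits → U+2602).

U+2602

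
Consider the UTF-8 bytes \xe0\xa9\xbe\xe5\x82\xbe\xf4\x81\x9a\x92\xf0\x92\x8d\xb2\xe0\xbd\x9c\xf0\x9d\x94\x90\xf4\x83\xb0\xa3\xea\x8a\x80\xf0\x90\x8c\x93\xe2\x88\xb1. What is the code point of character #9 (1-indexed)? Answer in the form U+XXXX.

Offset 0: leading byte 0xE0 = 11100000 → 3-byte char #1 = E0 A9 BE.
Offset 3: leading byte 0xE5 = 11100101 → 3-byte char #2 = E5 82 BE.
Offset 6: leading byte 0xF4 = 11110100 → 4-byte char #3 = F4 81 9A 92.
Offset 10: leading byte 0xF0 = 11110000 → 4-byte char #4 = F0 92 8D B2.
Offset 14: leading byte 0xE0 = 11100000 → 3-byte char #5 = E0 BD 9C.
Offset 17: leading byte 0xF0 = 11110000 → 4-byte char #6 = F0 9D 94 90.
Offset 21: leading byte 0xF4 = 11110100 → 4-byte char #7 = F4 83 B0 A3.
Offset 25: leading byte 0xEA = 11101010 → 3-byte char #8 = EA 8A 80.
Offset 28: leading byte 0xF0 = 11110000 → 4-byte char #9 = F0 90 8C 93.
Leading byte 0xF0 = 11110000 matches 11110xxx → 4-byte sequence.
Byte 1: 0xF0 = 11110000, payload 000 (3 bits).
Byte 2: 0x90 = 10010000 (10xxxxxx ✓), payload 010000.
Byte 3: 0x8C = 10001100 (10xxxxxx ✓), payload 001100.
Byte 4: 0x93 = 10010011 (10xxxxxx ✓), payload 010011.
Concatenate: 000010000001100010011 = 0x10313 (21 bits → U+10313).

U+10313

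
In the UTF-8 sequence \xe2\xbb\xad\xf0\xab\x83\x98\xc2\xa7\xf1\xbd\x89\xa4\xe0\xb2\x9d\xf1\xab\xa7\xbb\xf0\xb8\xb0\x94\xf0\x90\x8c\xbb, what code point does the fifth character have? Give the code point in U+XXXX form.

Offset 0: leading byte 0xE2 = 11100010 → 3-byte char #1 = E2 BB AD.
Offset 3: leading byte 0xF0 = 11110000 → 4-byte char #2 = F0 AB 83 98.
Offset 7: leading byte 0xC2 = 11000010 → 2-byte char #3 = C2 A7.
Offset 9: leading byte 0xF1 = 11110001 → 4-byte char #4 = F1 BD 89 A4.
Offset 13: leading byte 0xE0 = 11100000 → 3-byte char #5 = E0 B2 9D.
Leading byte 0xE0 = 11100000 matches 1110xxxx → 3-byte sequence.
Byte 1: 0xE0 = 11100000, payload 0000 (4 bits).
Byte 2: 0xB2 = 10110010 (10xxxxxx ✓), payload 110010.
Byte 3: 0x9D = 10011101 (10xxxxxx ✓), payload 011101.
Concatenate: 0000110010011101 = 0xC9D (16 bits → U+0C9D).

U+0C9D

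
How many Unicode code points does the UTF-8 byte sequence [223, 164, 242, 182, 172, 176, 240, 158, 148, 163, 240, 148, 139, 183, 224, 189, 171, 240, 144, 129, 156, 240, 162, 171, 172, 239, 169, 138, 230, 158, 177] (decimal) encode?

9

Byte at offset 0: 0xDF = 11011111 → 2-byte char (#1). Advance 2.
Byte at offset 2: 0xF2 = 11110010 → 4-byte char (#2). Advance 4.
Byte at offset 6: 0xF0 = 11110000 → 4-byte char (#3). Advance 4.
Byte at offset 10: 0xF0 = 11110000 → 4-byte char (#4). Advance 4.
Byte at offset 14: 0xE0 = 11100000 → 3-byte char (#5). Advance 3.
Byte at offset 17: 0xF0 = 11110000 → 4-byte char (#6). Advance 4.
Byte at offset 21: 0xF0 = 11110000 → 4-byte char (#7). Advance 4.
Byte at offset 25: 0xEF = 11101111 → 3-byte char (#8). Advance 3.
Byte at offset 28: 0xE6 = 11100110 → 3-byte char (#9). Advance 3.
Reached end at offset 31 after 9 code points.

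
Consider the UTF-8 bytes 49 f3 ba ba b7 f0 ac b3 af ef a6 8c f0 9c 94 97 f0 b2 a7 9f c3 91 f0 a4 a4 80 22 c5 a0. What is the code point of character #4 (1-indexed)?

U+F98C

Offset 0: leading byte 0x49 = 01001001 → 1-byte char #1 = 49.
Offset 1: leading byte 0xF3 = 11110011 → 4-byte char #2 = F3 BA BA B7.
Offset 5: leading byte 0xF0 = 11110000 → 4-byte char #3 = F0 AC B3 AF.
Offset 9: leading byte 0xEF = 11101111 → 3-byte char #4 = EF A6 8C.
Leading byte 0xEF = 11101111 matches 1110xxxx → 3-byte sequence.
Byte 1: 0xEF = 11101111, payload 1111 (4 bits).
Byte 2: 0xA6 = 10100110 (10xxxxxx ✓), payload 100110.
Byte 3: 0x8C = 10001100 (10xxxxxx ✓), payload 001100.
Concatenate: 1111100110001100 = 0xF98C (16 bits → U+F98C).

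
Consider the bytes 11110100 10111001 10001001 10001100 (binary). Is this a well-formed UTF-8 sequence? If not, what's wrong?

Leading byte 0xF4 = 11110100 → 4-byte form.
Payload = 0x13924C, which exceeds U+10FFFF, the maximum Unicode code point. (Leading bytes F5–FF, or F4 followed by ≥ 0x90, are invalid.)

invalid (encodes a value above U+10FFFF)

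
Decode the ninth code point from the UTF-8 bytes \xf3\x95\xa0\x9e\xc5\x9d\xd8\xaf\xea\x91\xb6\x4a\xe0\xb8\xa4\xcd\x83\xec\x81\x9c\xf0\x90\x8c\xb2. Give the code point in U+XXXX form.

Offset 0: leading byte 0xF3 = 11110011 → 4-byte char #1 = F3 95 A0 9E.
Offset 4: leading byte 0xC5 = 11000101 → 2-byte char #2 = C5 9D.
Offset 6: leading byte 0xD8 = 11011000 → 2-byte char #3 = D8 AF.
Offset 8: leading byte 0xEA = 11101010 → 3-byte char #4 = EA 91 B6.
Offset 11: leading byte 0x4A = 01001010 → 1-byte char #5 = 4A.
Offset 12: leading byte 0xE0 = 11100000 → 3-byte char #6 = E0 B8 A4.
Offset 15: leading byte 0xCD = 11001101 → 2-byte char #7 = CD 83.
Offset 17: leading byte 0xEC = 11101100 → 3-byte char #8 = EC 81 9C.
Offset 20: leading byte 0xF0 = 11110000 → 4-byte char #9 = F0 90 8C B2.
Leading byte 0xF0 = 11110000 matches 11110xxx → 4-byte sequence.
Byte 1: 0xF0 = 11110000, payload 000 (3 bits).
Byte 2: 0x90 = 10010000 (10xxxxxx ✓), payload 010000.
Byte 3: 0x8C = 10001100 (10xxxxxx ✓), payload 001100.
Byte 4: 0xB2 = 10110010 (10xxxxxx ✓), payload 110010.
Concatenate: 000010000001100110010 = 0x10332 (21 bits → U+10332).

U+10332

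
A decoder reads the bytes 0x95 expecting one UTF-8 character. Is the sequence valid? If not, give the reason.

Byte 0x95 = 10010101 has the form 10xxxxxx — a continuation byte — but there is no preceding leading byte.

invalid (continuation byte with no leading byte)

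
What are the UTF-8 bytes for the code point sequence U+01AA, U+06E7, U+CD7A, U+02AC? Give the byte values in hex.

C6 AA DB A7 EC B5 BA CA AC

U+01AA: 2-byte form → C6 AA.
U+06E7: 2-byte form → DB A7.
U+CD7A: 3-byte form → EC B5 BA.
U+02AC: 2-byte form → CA AC.
Concatenated (9 bytes): C6 AA DB A7 EC B5 BA CA AC.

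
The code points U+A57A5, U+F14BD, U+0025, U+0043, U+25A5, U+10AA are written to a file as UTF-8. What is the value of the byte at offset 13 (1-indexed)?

0xA5

1-indexed offset 13 is 0-indexed offset 12.
U+A57A5 → 4-byte form F2 A5 9E A5 at offsets 0–3.
U+F14BD → 4-byte form F3 B1 92 BD at offsets 4–7.
U+0025 → 1-byte form 25 at offsets 8–8.
U+0043 → 1-byte form 43 at offsets 9–9.
U+25A5 → 3-byte form E2 96 A5 at offsets 10–12.
Offset 12 falls in char 5's range; it's byte 3 of E2 96 A5 = 0xA5.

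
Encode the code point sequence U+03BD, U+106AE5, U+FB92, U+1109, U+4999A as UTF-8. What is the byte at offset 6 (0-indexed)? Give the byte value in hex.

U+03BD → 2-byte form CE BD at offsets 0–1.
U+106AE5 → 4-byte form F4 86 AB A5 at offsets 2–5.
U+FB92 → 3-byte form EF AE 92 at offsets 6–8.
Offset 6 falls in char 3's range; it's byte 1 of EF AE 92 = 0xEF.

0xEF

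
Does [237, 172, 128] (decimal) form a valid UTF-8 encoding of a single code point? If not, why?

invalid (encodes a surrogate (U+D800–U+DFFF))

Structurally a 3-byte sequence; payload = 0xDB00.
But 0xDB00 is in U+D800–U+DFFF, the surrogate range. Surrogates are not Unicode scalar values and are forbidden in UTF-8.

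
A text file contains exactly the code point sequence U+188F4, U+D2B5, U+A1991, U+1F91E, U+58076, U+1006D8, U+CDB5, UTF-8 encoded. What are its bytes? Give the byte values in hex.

F0 98 A3 B4 ED 8A B5 F2 A1 A6 91 F0 9F A4 9E F1 98 81 B6 F4 80 9B 98 EC B6 B5

U+188F4: 4-byte form → F0 98 A3 B4.
U+D2B5: 3-byte form → ED 8A B5.
U+A1991: 4-byte form → F2 A1 A6 91.
U+1F91E: 4-byte form → F0 9F A4 9E.
U+58076: 4-byte form → F1 98 81 B6.
U+1006D8: 4-byte form → F4 80 9B 98.
U+CDB5: 3-byte form → EC B6 B5.
Concatenated (26 bytes): F0 98 A3 B4 ED 8A B5 F2 A1 A6 91 F0 9F A4 9E F1 98 81 B6 F4 80 9B 98 EC B6 B5.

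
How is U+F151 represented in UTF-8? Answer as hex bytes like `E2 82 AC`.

U+F151 = 0xF151 = 61777 decimal. In range U+0800–U+FFFF → 3-byte form: 1110xxxx 10xxxxxx 10xxxxxx.
Binary (16 bits): 1111000101010001.
Split 4+6+6: 1111 | 000101 | 010001.
Byte 1: 11101111 = 0xEF.
Byte 2: 10000101 = 0x85.
Byte 3: 10010001 = 0x91.

EF 85 91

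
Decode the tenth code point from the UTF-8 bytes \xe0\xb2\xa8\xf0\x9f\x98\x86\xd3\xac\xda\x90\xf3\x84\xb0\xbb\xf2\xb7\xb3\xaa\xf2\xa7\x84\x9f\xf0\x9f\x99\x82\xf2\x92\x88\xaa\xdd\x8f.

U+074F

Offset 0: leading byte 0xE0 = 11100000 → 3-byte char #1 = E0 B2 A8.
Offset 3: leading byte 0xF0 = 11110000 → 4-byte char #2 = F0 9F 98 86.
Offset 7: leading byte 0xD3 = 11010011 → 2-byte char #3 = D3 AC.
Offset 9: leading byte 0xDA = 11011010 → 2-byte char #4 = DA 90.
Offset 11: leading byte 0xF3 = 11110011 → 4-byte char #5 = F3 84 B0 BB.
Offset 15: leading byte 0xF2 = 11110010 → 4-byte char #6 = F2 B7 B3 AA.
Offset 19: leading byte 0xF2 = 11110010 → 4-byte char #7 = F2 A7 84 9F.
Offset 23: leading byte 0xF0 = 11110000 → 4-byte char #8 = F0 9F 99 82.
Offset 27: leading byte 0xF2 = 11110010 → 4-byte char #9 = F2 92 88 AA.
Offset 31: leading byte 0xDD = 11011101 → 2-byte char #10 = DD 8F.
Leading byte 0xDD = 11011101 matches 110xxxxx → 2-byte sequence.
Byte 1: 0xDD = 11011101, payload 11101 (5 bits).
Byte 2: 0x8F = 10001111 (10xxxxxx ✓), payload 001111.
Concatenate: 11101001111 = 0x74F (11 bits → U+074F).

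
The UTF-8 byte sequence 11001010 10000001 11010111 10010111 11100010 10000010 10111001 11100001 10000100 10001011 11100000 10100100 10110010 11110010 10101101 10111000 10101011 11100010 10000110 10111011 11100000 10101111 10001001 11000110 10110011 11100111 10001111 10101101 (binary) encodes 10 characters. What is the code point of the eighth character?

U+0BC9

Offset 0: leading byte 0xCA = 11001010 → 2-byte char #1 = CA 81.
Offset 2: leading byte 0xD7 = 11010111 → 2-byte char #2 = D7 97.
Offset 4: leading byte 0xE2 = 11100010 → 3-byte char #3 = E2 82 B9.
Offset 7: leading byte 0xE1 = 11100001 → 3-byte char #4 = E1 84 8B.
Offset 10: leading byte 0xE0 = 11100000 → 3-byte char #5 = E0 A4 B2.
Offset 13: leading byte 0xF2 = 11110010 → 4-byte char #6 = F2 AD B8 AB.
Offset 17: leading byte 0xE2 = 11100010 → 3-byte char #7 = E2 86 BB.
Offset 20: leading byte 0xE0 = 11100000 → 3-byte char #8 = E0 AF 89.
Leading byte 0xE0 = 11100000 matches 1110xxxx → 3-byte sequence.
Byte 1: 0xE0 = 11100000, payload 0000 (4 bits).
Byte 2: 0xAF = 10101111 (10xxxxxx ✓), payload 101111.
Byte 3: 0x89 = 10001001 (10xxxxxx ✓), payload 001001.
Concatenate: 0000101111001001 = 0xBC9 (16 bits → U+0BC9).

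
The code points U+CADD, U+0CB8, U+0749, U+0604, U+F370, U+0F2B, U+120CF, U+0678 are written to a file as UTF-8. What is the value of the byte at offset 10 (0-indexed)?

U+CADD → 3-byte form EC AB 9D at offsets 0–2.
U+0CB8 → 3-byte form E0 B2 B8 at offsets 3–5.
U+0749 → 2-byte form DD 89 at offsets 6–7.
U+0604 → 2-byte form D8 84 at offsets 8–9.
U+F370 → 3-byte form EF 8D B0 at offsets 10–12.
Offset 10 falls in char 5's range; it's byte 1 of EF 8D B0 = 0xEF.

0xEF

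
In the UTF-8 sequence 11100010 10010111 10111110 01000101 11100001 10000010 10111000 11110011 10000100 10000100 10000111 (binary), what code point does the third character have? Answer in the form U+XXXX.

Offset 0: leading byte 0xE2 = 11100010 → 3-byte char #1 = E2 97 BE.
Offset 3: leading byte 0x45 = 01000101 → 1-byte char #2 = 45.
Offset 4: leading byte 0xE1 = 11100001 → 3-byte char #3 = E1 82 B8.
Leading byte 0xE1 = 11100001 matches 1110xxxx → 3-byte sequence.
Byte 1: 0xE1 = 11100001, payload 0001 (4 bits).
Byte 2: 0x82 = 10000010 (10xxxxxx ✓), payload 000010.
Byte 3: 0xB8 = 10111000 (10xxxxxx ✓), payload 111000.
Concatenate: 0001000010111000 = 0x10B8 (16 bits → U+10B8).

U+10B8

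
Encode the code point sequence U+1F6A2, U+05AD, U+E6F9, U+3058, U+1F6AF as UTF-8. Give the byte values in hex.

U+1F6A2: 4-byte form → F0 9F 9A A2.
U+05AD: 2-byte form → D6 AD.
U+E6F9: 3-byte form → EE 9B B9.
U+3058: 3-byte form → E3 81 98.
U+1F6AF: 4-byte form → F0 9F 9A AF.
Concatenated (16 bytes): F0 9F 9A A2 D6 AD EE 9B B9 E3 81 98 F0 9F 9A AF.

F0 9F 9A A2 D6 AD EE 9B B9 E3 81 98 F0 9F 9A AF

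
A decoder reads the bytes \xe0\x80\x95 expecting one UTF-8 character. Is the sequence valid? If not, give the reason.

Leading byte 0xE0 = 11100000 → 3-byte form.
Continuation bytes all match 10xxxxxx. Payload decodes to 0x15.
But 0x15 < 0x800, the minimum for a 3-byte sequence — this is an overlong encoding.

invalid (overlong encoding)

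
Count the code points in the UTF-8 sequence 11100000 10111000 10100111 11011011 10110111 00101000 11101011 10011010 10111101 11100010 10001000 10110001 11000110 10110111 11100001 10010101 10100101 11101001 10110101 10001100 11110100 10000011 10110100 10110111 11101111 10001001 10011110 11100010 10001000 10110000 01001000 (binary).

12

Byte at offset 0: 0xE0 = 11100000 → 3-byte char (#1). Advance 3.
Byte at offset 3: 0xDB = 11011011 → 2-byte char (#2). Advance 2.
Byte at offset 5: 0x28 = 00101000 → 1-byte char (#3). Advance 1.
Byte at offset 6: 0xEB = 11101011 → 3-byte char (#4). Advance 3.
Byte at offset 9: 0xE2 = 11100010 → 3-byte char (#5). Advance 3.
Byte at offset 12: 0xC6 = 11000110 → 2-byte char (#6). Advance 2.
Byte at offset 14: 0xE1 = 11100001 → 3-byte char (#7). Advance 3.
Byte at offset 17: 0xE9 = 11101001 → 3-byte char (#8). Advance 3.
Byte at offset 20: 0xF4 = 11110100 → 4-byte char (#9). Advance 4.
Byte at offset 24: 0xEF = 11101111 → 3-byte char (#10). Advance 3.
Byte at offset 27: 0xE2 = 11100010 → 3-byte char (#11). Advance 3.
Byte at offset 30: 0x48 = 01001000 → 1-byte char (#12). Advance 1.
Reached end at offset 31 after 12 code points.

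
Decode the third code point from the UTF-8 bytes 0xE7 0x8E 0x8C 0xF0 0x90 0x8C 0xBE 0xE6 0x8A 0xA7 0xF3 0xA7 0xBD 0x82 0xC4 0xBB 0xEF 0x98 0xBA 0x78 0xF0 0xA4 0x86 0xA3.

U+62A7

Offset 0: leading byte 0xE7 = 11100111 → 3-byte char #1 = E7 8E 8C.
Offset 3: leading byte 0xF0 = 11110000 → 4-byte char #2 = F0 90 8C BE.
Offset 7: leading byte 0xE6 = 11100110 → 3-byte char #3 = E6 8A A7.
Leading byte 0xE6 = 11100110 matches 1110xxxx → 3-byte sequence.
Byte 1: 0xE6 = 11100110, payload 0110 (4 bits).
Byte 2: 0x8A = 10001010 (10xxxxxx ✓), payload 001010.
Byte 3: 0xA7 = 10100111 (10xxxxxx ✓), payload 100111.
Concatenate: 0110001010100111 = 0x62A7 (16 bits → U+62A7).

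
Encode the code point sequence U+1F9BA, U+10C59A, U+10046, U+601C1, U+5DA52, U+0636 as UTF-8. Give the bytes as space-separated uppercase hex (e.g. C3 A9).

U+1F9BA: 4-byte form → F0 9F A6 BA.
U+10C59A: 4-byte form → F4 8C 96 9A.
U+10046: 4-byte form → F0 90 81 86.
U+601C1: 4-byte form → F1 A0 87 81.
U+5DA52: 4-byte form → F1 9D A9 92.
U+0636: 2-byte form → D8 B6.
Concatenated (22 bytes): F0 9F A6 BA F4 8C 96 9A F0 90 81 86 F1 A0 87 81 F1 9D A9 92 D8 B6.

F0 9F A6 BA F4 8C 96 9A F0 90 81 86 F1 A0 87 81 F1 9D A9 92 D8 B6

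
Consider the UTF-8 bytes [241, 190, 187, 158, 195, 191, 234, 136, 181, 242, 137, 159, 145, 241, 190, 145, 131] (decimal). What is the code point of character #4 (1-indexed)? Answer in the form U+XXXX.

U+897D1

Offset 0: leading byte 0xF1 = 11110001 → 4-byte char #1 = F1 BE BB 9E.
Offset 4: leading byte 0xC3 = 11000011 → 2-byte char #2 = C3 BF.
Offset 6: leading byte 0xEA = 11101010 → 3-byte char #3 = EA 88 B5.
Offset 9: leading byte 0xF2 = 11110010 → 4-byte char #4 = F2 89 9F 91.
Leading byte 0xF2 = 11110010 matches 11110xxx → 4-byte sequence.
Byte 1: 0xF2 = 11110010, payload 010 (3 bits).
Byte 2: 0x89 = 10001001 (10xxxxxx ✓), payload 001001.
Byte 3: 0x9F = 10011111 (10xxxxxx ✓), payload 011111.
Byte 4: 0x91 = 10010001 (10xxxxxx ✓), payload 010001.
Concatenate: 010001001011111010001 = 0x897D1 (21 bits → U+897D1).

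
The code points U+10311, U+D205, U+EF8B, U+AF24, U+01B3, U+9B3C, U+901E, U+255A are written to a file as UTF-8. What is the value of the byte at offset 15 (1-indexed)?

0xB3

1-indexed offset 15 is 0-indexed offset 14.
U+10311 → 4-byte form F0 90 8C 91 at offsets 0–3.
U+D205 → 3-byte form ED 88 85 at offsets 4–6.
U+EF8B → 3-byte form EE BE 8B at offsets 7–9.
U+AF24 → 3-byte form EA BC A4 at offsets 10–12.
U+01B3 → 2-byte form C6 B3 at offsets 13–14.
Offset 14 falls in char 5's range; it's byte 2 of C6 B3 = 0xB3.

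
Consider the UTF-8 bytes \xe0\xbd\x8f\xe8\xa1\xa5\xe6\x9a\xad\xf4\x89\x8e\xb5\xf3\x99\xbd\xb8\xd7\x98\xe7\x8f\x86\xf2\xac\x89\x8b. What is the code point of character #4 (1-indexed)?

U+1093B5

Offset 0: leading byte 0xE0 = 11100000 → 3-byte char #1 = E0 BD 8F.
Offset 3: leading byte 0xE8 = 11101000 → 3-byte char #2 = E8 A1 A5.
Offset 6: leading byte 0xE6 = 11100110 → 3-byte char #3 = E6 9A AD.
Offset 9: leading byte 0xF4 = 11110100 → 4-byte char #4 = F4 89 8E B5.
Leading byte 0xF4 = 11110100 matches 11110xxx → 4-byte sequence.
Byte 1: 0xF4 = 11110100, payload 100 (3 bits).
Byte 2: 0x89 = 10001001 (10xxxxxx ✓), payload 001001.
Byte 3: 0x8E = 10001110 (10xxxxxx ✓), payload 001110.
Byte 4: 0xB5 = 10110101 (10xxxxxx ✓), payload 110101.
Concatenate: 100001001001110110101 = 0x1093B5 (21 bits → U+1093B5).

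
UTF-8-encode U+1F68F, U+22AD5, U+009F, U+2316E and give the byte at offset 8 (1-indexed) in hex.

1-indexed offset 8 is 0-indexed offset 7.
U+1F68F → 4-byte form F0 9F 9A 8F at offsets 0–3.
U+22AD5 → 4-byte form F0 A2 AB 95 at offsets 4–7.
Offset 7 falls in char 2's range; it's byte 4 of F0 A2 AB 95 = 0x95.

0x95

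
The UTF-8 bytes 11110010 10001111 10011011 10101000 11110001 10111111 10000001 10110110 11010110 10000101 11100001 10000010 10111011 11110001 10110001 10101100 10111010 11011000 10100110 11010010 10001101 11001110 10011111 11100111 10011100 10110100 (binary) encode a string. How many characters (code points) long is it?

Byte at offset 0: 0xF2 = 11110010 → 4-byte char (#1). Advance 4.
Byte at offset 4: 0xF1 = 11110001 → 4-byte char (#2). Advance 4.
Byte at offset 8: 0xD6 = 11010110 → 2-byte char (#3). Advance 2.
Byte at offset 10: 0xE1 = 11100001 → 3-byte char (#4). Advance 3.
Byte at offset 13: 0xF1 = 11110001 → 4-byte char (#5). Advance 4.
Byte at offset 17: 0xD8 = 11011000 → 2-byte char (#6). Advance 2.
Byte at offset 19: 0xD2 = 11010010 → 2-byte char (#7). Advance 2.
Byte at offset 21: 0xCE = 11001110 → 2-byte char (#8). Advance 2.
Byte at offset 23: 0xE7 = 11100111 → 3-byte char (#9). Advance 3.
Reached end at offset 26 after 9 code points.

9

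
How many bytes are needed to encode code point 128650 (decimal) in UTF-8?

U+1F68A = 0x1F68A. UTF-8 uses 1 byte below 0x80, 2 below 0x800, 3 below 0x10000, 4 up to 0x10FFFF. 0x1F68A is in U+10000–U+10FFFF → 4 bytes.

4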